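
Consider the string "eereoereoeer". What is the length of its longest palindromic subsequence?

Using dp[i][j] = 2 + dp[i+1][j−1] if the ends match, else max(dp[i+1][j], dp[i][j−1]):
dp[1][12] = 9. A witness is reoereoer at positions 3,4,5,6,7,8,9,11,12.

9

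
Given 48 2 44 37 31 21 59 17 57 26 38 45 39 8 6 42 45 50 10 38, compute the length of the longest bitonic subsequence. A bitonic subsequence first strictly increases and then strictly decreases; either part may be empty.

9

One longest bitonic subsequence is 2, 21, 26, 38, 39, 42, 45, 50, 38 (positions 2,6,10,11,13,16,17,18,20): it rises to 50 then falls. Length 9 is optimal.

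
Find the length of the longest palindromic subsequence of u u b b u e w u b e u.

Using dp[i][j] = 2 + dp[i+1][j−1] if the ends match, else max(dp[i+1][j], dp[i][j−1]):
dp[1][11] = 7. A witness is ubuwubu at positions 1,4,5,7,8,9,11.

7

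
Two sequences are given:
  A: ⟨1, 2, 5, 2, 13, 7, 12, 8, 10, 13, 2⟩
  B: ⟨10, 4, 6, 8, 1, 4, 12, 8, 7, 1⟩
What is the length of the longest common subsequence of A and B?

3

Backtracking the LCS table gives one alignment: 1 (A1,B5) → 12 (A7,B7) → 8 (A8,B8).
So the longest common subsequence has length 3.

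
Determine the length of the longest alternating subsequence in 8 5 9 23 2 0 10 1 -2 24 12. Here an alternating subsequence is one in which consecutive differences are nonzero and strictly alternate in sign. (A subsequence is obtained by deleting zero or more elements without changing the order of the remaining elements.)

Track the best alternating length ending on an up-step vs a down-step at each position: up/down = 1/1, 1/2, 3/1, 3/1, 1/4, 1/4, 5/4, 5/6, 1/6, 7/1, 7/8.
The maximum over both is 8; one such subsequence is 8, 5, 9, 2, 10, 1, 24, 12.

8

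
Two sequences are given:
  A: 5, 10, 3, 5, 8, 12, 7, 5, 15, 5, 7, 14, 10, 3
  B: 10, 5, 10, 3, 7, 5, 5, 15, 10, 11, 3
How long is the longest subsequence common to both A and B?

8

Backtracking the LCS table gives one alignment: 5 (A1,B2) → 10 (A2,B3) → 3 (A3,B4) → 5 (A4,B6) → 5 (A8,B7) → 15 (A9,B8) → 10 (A13,B9) → 3 (A14,B11).
So the longest common subsequence has length 8.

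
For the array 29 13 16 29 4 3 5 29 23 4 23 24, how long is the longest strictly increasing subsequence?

One longest increasing subsequence is 13, 16, 23, 24 (positions 2,3,9,12), of length 4; no longer one exists.

4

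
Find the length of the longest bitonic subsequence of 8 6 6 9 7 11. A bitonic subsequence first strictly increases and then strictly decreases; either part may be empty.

Let inc[i] be the LIS ending at i and dec[i] the longest strictly decreasing subsequence starting at i. inc = [1, 1, 1, 2, 2, 3], dec = [2, 1, 1, 2, 1, 1].
max_i inc[i]+dec[i]−1 = 3, with one witness 8, 9, 7.

3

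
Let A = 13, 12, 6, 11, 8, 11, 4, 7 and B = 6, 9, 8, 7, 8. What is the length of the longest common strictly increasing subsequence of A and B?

2

For each value that appears in both, track the longest common increasing run ending there.
The best achievable length is 2; one witness is 6, 8 (A-positions 3,5, B-positions 1,3).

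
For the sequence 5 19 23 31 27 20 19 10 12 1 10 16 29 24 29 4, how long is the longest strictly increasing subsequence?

One longest increasing subsequence is 5, 10, 12, 16, 24, 29 (positions 1,8,9,12,14,15), of length 6; no longer one exists.

6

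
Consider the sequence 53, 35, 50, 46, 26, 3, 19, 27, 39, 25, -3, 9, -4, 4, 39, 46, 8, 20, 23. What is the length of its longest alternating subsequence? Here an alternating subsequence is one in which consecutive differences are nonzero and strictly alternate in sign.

11

A longest alternating subsequence is 53, 35, 50, 3, 19, -3, 9, -4, 39, 8, 20 (positions 1,2,3,6,7,11,12,13,15,17,18); its 10 consecutive differences strictly alternate in sign, and length 11 is optimal.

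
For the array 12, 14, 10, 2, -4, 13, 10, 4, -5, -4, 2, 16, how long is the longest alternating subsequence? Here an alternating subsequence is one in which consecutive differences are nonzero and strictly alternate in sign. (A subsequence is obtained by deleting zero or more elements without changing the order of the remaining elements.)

6

Track the best alternating length ending on an up-step vs a down-step at each position: up/down = 1/1, 2/1, 1/3, 1/3, 1/3, 4/3, 4/5, 4/5, 1/5, 6/5, 6/5, 6/1.
The maximum over both is 6; one such subsequence is 12, 14, 10, 13, -5, -4.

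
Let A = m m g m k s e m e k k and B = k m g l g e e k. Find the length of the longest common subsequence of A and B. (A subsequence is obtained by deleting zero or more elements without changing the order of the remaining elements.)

A longest common subsequence is mgeek (length 5); the LCS DP confirms no longer common subsequence exists.

5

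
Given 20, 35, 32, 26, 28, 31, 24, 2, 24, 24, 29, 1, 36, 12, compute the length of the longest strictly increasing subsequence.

One longest increasing subsequence is 20, 26, 28, 31, 36 (positions 1,4,5,6,13), of length 5; no longer one exists.

5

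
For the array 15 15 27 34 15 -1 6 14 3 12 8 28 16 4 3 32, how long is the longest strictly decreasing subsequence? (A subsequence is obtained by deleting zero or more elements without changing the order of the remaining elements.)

Let dp[i] be the longest decreasing subsequence ending at position i. Then dp = [1, 1, 1, 1, 2, 3, 3, 3, 4, 4, 5, 2, 3, 6, 7, 2].
The maximum is 7; one witness is 27, 15, 14, 12, 8, 4, 3 at positions 3,5,8,10,11,14,15.

7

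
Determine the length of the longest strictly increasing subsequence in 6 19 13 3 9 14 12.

3

Let dp[i] be the longest increasing subsequence ending at position i. Then dp = [1, 2, 2, 1, 2, 3, 3].
The maximum is 3; one witness is 6, 13, 14 at positions 1,3,6.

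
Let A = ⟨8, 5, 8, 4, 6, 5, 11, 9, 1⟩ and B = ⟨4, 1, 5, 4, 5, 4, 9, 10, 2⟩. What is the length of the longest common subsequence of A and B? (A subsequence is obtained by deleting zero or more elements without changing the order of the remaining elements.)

4

Backtracking the LCS table gives one alignment: 5 (A2,B3) → 4 (A4,B4) → 5 (A6,B5) → 9 (A8,B7).
So the longest common subsequence has length 4.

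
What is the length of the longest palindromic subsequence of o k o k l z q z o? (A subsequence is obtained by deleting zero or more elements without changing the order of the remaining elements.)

One longest palindromic subsequence is ozqzo (positions 1,6,7,8,9); it reads the same forward and backward, and the interval DP gives dp[1][9] = 5.

5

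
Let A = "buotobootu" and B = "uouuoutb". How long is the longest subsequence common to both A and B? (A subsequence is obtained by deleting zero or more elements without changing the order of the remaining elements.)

4

Backtracking the LCS table gives one alignment: u (A2,B4) → o (A3,B5) → t (A4,B7) → b (A6,B8).
So the longest common subsequence has length 4.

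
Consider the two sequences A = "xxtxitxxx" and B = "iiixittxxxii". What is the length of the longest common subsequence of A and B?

Backtracking the LCS table gives one alignment: x (A1,B4) → t (A3,B6) → t (A6,B7) → x (A7,B8) → x (A8,B9) → x (A9,B10).
So the longest common subsequence has length 6.

6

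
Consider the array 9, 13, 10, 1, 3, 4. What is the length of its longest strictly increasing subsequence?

Scanning left to right, the best length ending at each element is: 9→1, 13→2, 10→2, 1→1, 3→2, 4→3.
So the longest increasing subsequence has length 3, e.g. 1, 3, 4.

3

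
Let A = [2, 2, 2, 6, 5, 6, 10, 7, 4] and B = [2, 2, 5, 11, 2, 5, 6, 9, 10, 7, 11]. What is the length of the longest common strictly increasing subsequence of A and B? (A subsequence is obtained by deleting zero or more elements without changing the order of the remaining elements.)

A longest common strictly increasing subsequence is 2, 5, 6, 10 (length 4); it appears in order in both A and B, and no longer such subsequence exists.

4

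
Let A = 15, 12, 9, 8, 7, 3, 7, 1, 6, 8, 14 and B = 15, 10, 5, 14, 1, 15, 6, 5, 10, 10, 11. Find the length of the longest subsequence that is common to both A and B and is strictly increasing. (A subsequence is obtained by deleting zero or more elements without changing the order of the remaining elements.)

2

A longest common strictly increasing subsequence is 1, 6 (length 2); it appears in order in both A and B, and no longer such subsequence exists.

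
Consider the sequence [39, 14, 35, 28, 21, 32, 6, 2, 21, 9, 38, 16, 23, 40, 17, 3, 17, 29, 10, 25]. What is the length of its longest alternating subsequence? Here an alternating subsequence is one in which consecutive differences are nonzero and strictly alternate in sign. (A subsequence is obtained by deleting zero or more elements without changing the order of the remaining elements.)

A longest alternating subsequence is 39, 14, 35, 28, 32, 6, 21, 9, 38, 16, 23, 3, 17, 10, 25 (positions 1,2,3,4,6,7,9,10,11,12,13,16,17,19,20); its 14 consecutive differences strictly alternate in sign, and length 15 is optimal.

15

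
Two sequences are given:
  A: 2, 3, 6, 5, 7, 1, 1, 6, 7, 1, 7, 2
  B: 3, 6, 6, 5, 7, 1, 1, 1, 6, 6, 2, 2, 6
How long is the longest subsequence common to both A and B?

8

Backtracking the LCS table gives one alignment: 3 (A2,B1) → 6 (A3,B3) → 5 (A4,B4) → 7 (A5,B5) → 1 (A6,B7) → 1 (A7,B8) → 6 (A8,B10) → 2 (A12,B12).
So the longest common subsequence has length 8.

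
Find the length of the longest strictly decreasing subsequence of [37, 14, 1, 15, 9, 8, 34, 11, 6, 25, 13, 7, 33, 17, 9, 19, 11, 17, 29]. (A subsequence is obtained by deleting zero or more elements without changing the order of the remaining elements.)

5

Let dp[i] be the longest decreasing subsequence ending at position i. Then dp = [1, 2, 3, 2, 3, 4, 2, 3, 5, 3, 4, 5, 3, 4, 5, 4, 5, 5, 4].
The maximum is 5; one witness is 37, 14, 9, 8, 6 at positions 1,2,5,6,9.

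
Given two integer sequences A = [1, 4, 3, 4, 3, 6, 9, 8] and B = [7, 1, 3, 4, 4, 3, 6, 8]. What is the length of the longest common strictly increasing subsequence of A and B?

A longest common strictly increasing subsequence is 1, 3, 4, 6, 8 (length 5); it appears in order in both A and B, and no longer such subsequence exists.

5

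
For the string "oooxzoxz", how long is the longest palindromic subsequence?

Using dp[i][j] = 2 + dp[i+1][j−1] if the ends match, else max(dp[i+1][j], dp[i][j−1]):
dp[1][8] = 4. A witness is oooo at positions 1,2,3,6.

4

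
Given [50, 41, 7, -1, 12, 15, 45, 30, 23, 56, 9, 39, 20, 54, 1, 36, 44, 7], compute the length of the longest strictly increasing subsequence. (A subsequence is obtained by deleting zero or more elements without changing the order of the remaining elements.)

6

Let dp[i] be the longest increasing subsequence ending at position i. Then dp = [1, 1, 1, 1, 2, 3, 4, 4, 4, 5, 2, 5, 4, 6, 2, 5, 6, 3].
The maximum is 6; one witness is 7, 12, 15, 30, 39, 54 at positions 3,5,6,8,12,14.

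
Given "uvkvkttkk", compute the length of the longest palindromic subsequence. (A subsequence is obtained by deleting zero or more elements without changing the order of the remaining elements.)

One longest palindromic subsequence is kkttkk (positions 3,5,6,7,8,9); it reads the same forward and backward, and the interval DP gives dp[1][9] = 6.

6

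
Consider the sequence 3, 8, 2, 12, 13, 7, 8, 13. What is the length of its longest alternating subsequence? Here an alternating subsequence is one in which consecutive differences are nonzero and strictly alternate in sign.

6

Track the best alternating length ending on an up-step vs a down-step at each position: up/down = 1/1, 2/1, 1/3, 4/1, 4/1, 4/5, 6/5, 6/1.
The maximum over both is 6; one such subsequence is 3, 8, 2, 12, 7, 8.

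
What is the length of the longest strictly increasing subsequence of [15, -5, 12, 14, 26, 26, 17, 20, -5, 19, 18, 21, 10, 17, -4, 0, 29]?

One longest increasing subsequence is -5, 12, 14, 17, 20, 21, 29 (positions 2,3,4,7,8,12,17), of length 7; no longer one exists.

7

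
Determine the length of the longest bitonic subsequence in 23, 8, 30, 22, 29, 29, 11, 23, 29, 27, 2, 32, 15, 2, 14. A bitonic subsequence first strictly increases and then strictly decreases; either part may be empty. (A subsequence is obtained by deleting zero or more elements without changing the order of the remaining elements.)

One longest bitonic subsequence is 8, 22, 23, 29, 27, 15, 14 (positions 2,4,8,9,10,13,15): it rises to 29 then falls. Length 7 is optimal.

7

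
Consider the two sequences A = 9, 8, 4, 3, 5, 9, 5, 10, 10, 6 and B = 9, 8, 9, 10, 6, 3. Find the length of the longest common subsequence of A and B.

5

Backtracking the LCS table gives one alignment: 9 (A1,B1) → 8 (A2,B2) → 9 (A6,B3) → 10 (A9,B4) → 6 (A10,B5).
So the longest common subsequence has length 5.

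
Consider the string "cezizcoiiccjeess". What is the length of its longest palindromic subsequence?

6

Using dp[i][j] = 2 + dp[i+1][j−1] if the ends match, else max(dp[i+1][j], dp[i][j−1]):
dp[1][16] = 6. A witness is eciice at positions 2,6,8,9,11,14.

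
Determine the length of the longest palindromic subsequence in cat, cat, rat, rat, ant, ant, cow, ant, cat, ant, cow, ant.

One longest palindromic subsequence is ant cow ant cat ant cow ant (positions 5,7,8,9,10,11,12); it reads the same forward and backward, and the interval DP gives dp[1][12] = 7.

7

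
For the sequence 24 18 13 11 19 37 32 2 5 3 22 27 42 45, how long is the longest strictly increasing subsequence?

6

Let dp[i] be the longest increasing subsequence ending at position i. Then dp = [1, 1, 1, 1, 2, 3, 3, 1, 2, 2, 3, 4, 5, 6].
The maximum is 6; one witness is 18, 19, 22, 27, 42, 45 at positions 2,5,11,12,13,14.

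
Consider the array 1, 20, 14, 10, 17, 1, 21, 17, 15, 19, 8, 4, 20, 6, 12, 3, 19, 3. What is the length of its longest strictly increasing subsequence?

One longest increasing subsequence is 1, 14, 17, 19, 20 (positions 1,3,5,10,13), of length 5; no longer one exists.

5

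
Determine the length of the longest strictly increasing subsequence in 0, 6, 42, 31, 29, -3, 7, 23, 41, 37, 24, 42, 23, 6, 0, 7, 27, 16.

6

Let dp[i] be the longest increasing subsequence ending at position i. Then dp = [1, 2, 3, 3, 3, 1, 3, 4, 5, 5, 5, 6, 4, 2, 2, 3, 6, 4].
The maximum is 6; one witness is 0, 6, 7, 23, 41, 42 at positions 1,2,7,8,9,12.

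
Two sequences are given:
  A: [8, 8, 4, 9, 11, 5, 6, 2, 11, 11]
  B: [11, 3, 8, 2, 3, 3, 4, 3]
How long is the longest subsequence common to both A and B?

A longest common subsequence is 8, 4 (length 2); the LCS DP confirms no longer common subsequence exists.

2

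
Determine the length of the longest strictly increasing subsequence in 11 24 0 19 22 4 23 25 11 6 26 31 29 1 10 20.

Let dp[i] be the longest increasing subsequence ending at position i. Then dp = [1, 2, 1, 2, 3, 2, 4, 5, 3, 3, 6, 7, 7, 2, 4, 5].
The maximum is 7; one witness is 11, 19, 22, 23, 25, 26, 31 at positions 1,4,5,7,8,11,12.

7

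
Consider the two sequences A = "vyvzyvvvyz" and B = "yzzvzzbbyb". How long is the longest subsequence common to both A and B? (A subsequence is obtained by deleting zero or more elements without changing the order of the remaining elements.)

A longest common subsequence is yvzy (length 4); the LCS DP confirms no longer common subsequence exists.

4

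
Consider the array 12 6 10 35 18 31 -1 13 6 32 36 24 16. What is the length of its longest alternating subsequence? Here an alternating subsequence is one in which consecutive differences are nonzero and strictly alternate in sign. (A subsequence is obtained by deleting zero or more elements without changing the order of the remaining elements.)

10

Track the best alternating length ending on an up-step vs a down-step at each position: up/down = 1/1, 1/2, 3/2, 3/1, 3/4, 5/4, 1/6, 7/6, 7/8, 9/4, 9/1, 9/10, 9/10.
The maximum over both is 10; one such subsequence is 12, 6, 35, 18, 31, -1, 13, 6, 32, 24.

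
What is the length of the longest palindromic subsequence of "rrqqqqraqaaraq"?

8

Using dp[i][j] = 2 + dp[i+1][j−1] if the ends match, else max(dp[i+1][j], dp[i][j−1]):
dp[1][14] = 8. A witness is rrqqqqrr at positions 1,2,3,4,5,6,7,12.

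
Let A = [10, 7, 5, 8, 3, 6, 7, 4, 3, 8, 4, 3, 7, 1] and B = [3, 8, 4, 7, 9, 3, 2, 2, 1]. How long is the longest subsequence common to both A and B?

Backtracking the LCS table gives one alignment: 3 (A9,B1) → 8 (A10,B2) → 4 (A11,B3) → 3 (A12,B6) → 1 (A14,B9).
So the longest common subsequence has length 5.

5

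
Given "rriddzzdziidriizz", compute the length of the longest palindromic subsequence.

One longest palindromic subsequence is zziiriizz (positions 6,7,10,11,13,14,15,16,17); it reads the same forward and backward, and the interval DP gives dp[1][17] = 9.

9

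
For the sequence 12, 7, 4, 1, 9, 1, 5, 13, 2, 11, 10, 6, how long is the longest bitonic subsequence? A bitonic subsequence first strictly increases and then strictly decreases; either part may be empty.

Let inc[i] be the LIS ending at i and dec[i] the longest strictly decreasing subsequence starting at i. inc = [1, 1, 1, 1, 2, 1, 2, 3, 2, 3, 3, 3], dec = [4, 3, 2, 1, 3, 1, 2, 4, 1, 3, 2, 1].
max_i inc[i]+dec[i]−1 = 6, with one witness 7, 9, 13, 11, 10, 6.

6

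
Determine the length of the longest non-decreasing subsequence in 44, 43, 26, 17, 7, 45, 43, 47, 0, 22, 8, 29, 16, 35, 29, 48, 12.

One longest non-decreasing subsequence is 17, 22, 29, 35, 48 (positions 4,10,12,14,16), of length 5; no longer one exists.

5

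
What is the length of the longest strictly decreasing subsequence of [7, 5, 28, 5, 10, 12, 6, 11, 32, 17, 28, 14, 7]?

4

Let dp[i] be the longest decreasing subsequence ending at position i. Then dp = [1, 2, 1, 2, 2, 2, 3, 3, 1, 2, 2, 3, 4].
The maximum is 4; one witness is 28, 12, 11, 7 at positions 3,6,8,13.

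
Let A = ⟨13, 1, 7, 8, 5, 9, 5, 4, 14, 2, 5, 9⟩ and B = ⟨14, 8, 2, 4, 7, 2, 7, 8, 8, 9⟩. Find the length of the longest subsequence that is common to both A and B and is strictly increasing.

3

A longest common strictly increasing subsequence is 7, 8, 9 (length 3); it appears in order in both A and B, and no longer such subsequence exists.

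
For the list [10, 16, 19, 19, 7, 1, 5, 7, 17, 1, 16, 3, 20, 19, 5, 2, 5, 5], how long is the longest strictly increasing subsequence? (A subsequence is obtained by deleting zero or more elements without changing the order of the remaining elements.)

5

Let dp[i] be the longest increasing subsequence ending at position i. Then dp = [1, 2, 3, 3, 1, 1, 2, 3, 4, 1, 4, 2, 5, 5, 3, 2, 3, 3].
The maximum is 5; one witness is 1, 5, 7, 17, 20 at positions 6,7,8,9,13.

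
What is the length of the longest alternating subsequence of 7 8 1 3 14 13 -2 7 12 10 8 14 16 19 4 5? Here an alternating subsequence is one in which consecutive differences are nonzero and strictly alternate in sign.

A longest alternating subsequence is 7, 8, 1, 3, -2, 12, 10, 14, 4, 5 (positions 1,2,3,4,7,9,10,12,15,16); its 9 consecutive differences strictly alternate in sign, and length 10 is optimal.

10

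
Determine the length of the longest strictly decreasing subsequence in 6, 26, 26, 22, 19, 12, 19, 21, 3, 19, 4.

5

Let dp[i] be the longest decreasing subsequence ending at position i. Then dp = [1, 1, 1, 2, 3, 4, 3, 3, 5, 4, 5].
The maximum is 5; one witness is 26, 22, 19, 12, 3 at positions 2,4,5,6,9.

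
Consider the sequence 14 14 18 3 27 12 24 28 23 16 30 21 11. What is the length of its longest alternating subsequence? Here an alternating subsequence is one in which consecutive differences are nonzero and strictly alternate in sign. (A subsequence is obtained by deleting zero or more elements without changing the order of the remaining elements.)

Track the best alternating length ending on an up-step vs a down-step at each position: up/down = 1/1, 1/1, 2/1, 1/3, 4/1, 4/5, 6/5, 6/1, 6/7, 6/7, 8/1, 8/9, 4/9.
The maximum over both is 9; one such subsequence is 14, 18, 3, 27, 12, 24, 23, 30, 21.

9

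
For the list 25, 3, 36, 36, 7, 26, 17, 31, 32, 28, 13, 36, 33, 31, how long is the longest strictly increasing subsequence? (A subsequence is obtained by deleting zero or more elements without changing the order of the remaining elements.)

6

One longest increasing subsequence is 3, 7, 26, 31, 32, 36 (positions 2,5,6,8,9,12), of length 6; no longer one exists.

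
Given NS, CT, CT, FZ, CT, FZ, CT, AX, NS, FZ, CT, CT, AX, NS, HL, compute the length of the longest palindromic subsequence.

11

Using dp[i][j] = 2 + dp[i+1][j−1] if the ends match, else max(dp[i+1][j], dp[i][j−1]):
dp[1][15] = 11. A witness is NS CT CT FZ CT FZ CT FZ CT CT NS at positions 1,2,3,4,5,6,7,10,11,12,14.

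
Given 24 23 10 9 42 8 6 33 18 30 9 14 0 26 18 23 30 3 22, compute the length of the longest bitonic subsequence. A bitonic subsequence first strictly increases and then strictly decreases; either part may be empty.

Let inc[i] be the LIS ending at i and dec[i] the longest strictly decreasing subsequence starting at i. inc = [1, 1, 1, 1, 2, 1, 1, 2, 2, 3, 2, 3, 1, 4, 4, 5, 6, 2, 5], dec = [7, 6, 5, 4, 6, 3, 2, 5, 3, 4, 2, 2, 1, 3, 2, 2, 2, 1, 1].
max_i inc[i]+dec[i]−1 = 7, with one witness 24, 23, 10, 9, 8, 6, 3.

7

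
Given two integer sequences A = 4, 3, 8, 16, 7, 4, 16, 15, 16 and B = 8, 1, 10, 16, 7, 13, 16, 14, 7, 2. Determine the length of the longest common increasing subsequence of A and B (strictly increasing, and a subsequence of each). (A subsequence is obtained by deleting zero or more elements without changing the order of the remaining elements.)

2

For each value that appears in both, track the longest common increasing run ending there.
The best achievable length is 2; one witness is 8, 16 (A-positions 3,4, B-positions 1,4).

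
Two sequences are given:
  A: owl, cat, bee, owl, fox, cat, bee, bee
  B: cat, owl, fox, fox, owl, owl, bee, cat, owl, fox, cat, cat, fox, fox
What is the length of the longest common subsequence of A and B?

5

A longest common subsequence is owl, cat, owl, fox, cat (length 5); the LCS DP confirms no longer common subsequence exists.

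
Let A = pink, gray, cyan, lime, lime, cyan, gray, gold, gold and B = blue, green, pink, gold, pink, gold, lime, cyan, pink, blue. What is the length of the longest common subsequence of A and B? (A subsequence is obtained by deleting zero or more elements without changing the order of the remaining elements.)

Backtracking the LCS table gives one alignment: pink (A1,B5) → lime (A5,B7) → cyan (A6,B8).
So the longest common subsequence has length 3.

3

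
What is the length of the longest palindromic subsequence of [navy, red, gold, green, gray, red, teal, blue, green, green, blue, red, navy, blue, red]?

One longest palindromic subsequence is red red blue green green blue red red (positions 2,6,8,9,10,11,12,15); it reads the same forward and backward, and the interval DP gives dp[1][15] = 8.

8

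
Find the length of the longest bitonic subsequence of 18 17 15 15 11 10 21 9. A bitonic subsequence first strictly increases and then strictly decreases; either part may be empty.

Let inc[i] be the LIS ending at i and dec[i] the longest strictly decreasing subsequence starting at i. inc = [1, 1, 1, 1, 1, 1, 2, 1], dec = [6, 5, 4, 4, 3, 2, 2, 1].
max_i inc[i]+dec[i]−1 = 6, with one witness 18, 17, 15, 11, 10, 9.

6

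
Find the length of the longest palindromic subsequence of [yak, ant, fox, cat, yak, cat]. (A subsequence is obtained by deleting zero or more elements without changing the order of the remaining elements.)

3

Using dp[i][j] = 2 + dp[i+1][j−1] if the ends match, else max(dp[i+1][j], dp[i][j−1]):
dp[1][6] = 3. A witness is cat yak cat at positions 4,5,6.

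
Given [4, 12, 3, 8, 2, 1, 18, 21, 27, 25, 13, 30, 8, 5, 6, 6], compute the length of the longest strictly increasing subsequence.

Let dp[i] be the longest increasing subsequence ending at position i. Then dp = [1, 2, 1, 2, 1, 1, 3, 4, 5, 5, 3, 6, 2, 2, 3, 3].
The maximum is 6; one witness is 4, 12, 18, 21, 27, 30 at positions 1,2,7,8,9,12.

6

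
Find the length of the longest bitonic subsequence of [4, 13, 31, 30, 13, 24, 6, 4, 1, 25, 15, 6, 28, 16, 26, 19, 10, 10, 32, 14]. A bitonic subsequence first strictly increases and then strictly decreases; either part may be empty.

8

Let inc[i] be the LIS ending at i and dec[i] the longest strictly decreasing subsequence starting at i. inc = [1, 2, 3, 3, 2, 3, 2, 1, 1, 4, 3, 2, 5, 4, 5, 5, 3, 3, 6, 4], dec = [2, 4, 6, 5, 4, 4, 3, 2, 1, 3, 2, 1, 4, 2, 3, 2, 1, 1, 2, 1].
max_i inc[i]+dec[i]−1 = 8, with one witness 4, 13, 31, 30, 28, 26, 19, 14.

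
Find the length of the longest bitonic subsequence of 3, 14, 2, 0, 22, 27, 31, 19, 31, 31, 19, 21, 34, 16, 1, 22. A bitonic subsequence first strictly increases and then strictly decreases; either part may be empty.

8

Let inc[i] be the LIS ending at i and dec[i] the longest strictly decreasing subsequence starting at i. inc = [1, 2, 1, 1, 3, 4, 5, 3, 5, 5, 3, 4, 6, 3, 2, 5], dec = [3, 3, 2, 1, 4, 4, 4, 3, 4, 4, 3, 3, 3, 2, 1, 1].
max_i inc[i]+dec[i]−1 = 8, with one witness 3, 14, 22, 27, 31, 21, 16, 1.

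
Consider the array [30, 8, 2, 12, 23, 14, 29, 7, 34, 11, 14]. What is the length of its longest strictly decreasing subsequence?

4

Let dp[i] be the longest decreasing subsequence ending at position i. Then dp = [1, 2, 3, 2, 2, 3, 2, 4, 1, 4, 3].
The maximum is 4; one witness is 30, 23, 14, 7 at positions 1,5,6,8.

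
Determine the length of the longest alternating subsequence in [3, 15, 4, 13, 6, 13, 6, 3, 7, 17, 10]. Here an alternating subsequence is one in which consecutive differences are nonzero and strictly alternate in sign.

9

Track the best alternating length ending on an up-step vs a down-step at each position: up/down = 1/1, 2/1, 2/3, 4/3, 4/5, 6/3, 4/7, 1/7, 8/7, 8/1, 8/9.
The maximum over both is 9; one such subsequence is 3, 15, 4, 13, 6, 13, 6, 17, 10.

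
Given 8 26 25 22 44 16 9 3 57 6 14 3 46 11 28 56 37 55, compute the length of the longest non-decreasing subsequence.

6

Let dp[i] be the longest non-decreasing subsequence ending at position i. Then dp = [1, 2, 2, 2, 3, 2, 2, 1, 4, 2, 3, 2, 4, 3, 4, 5, 5, 6].
The maximum is 6; one witness is 8, 9, 14, 28, 37, 55 at positions 1,7,11,15,17,18.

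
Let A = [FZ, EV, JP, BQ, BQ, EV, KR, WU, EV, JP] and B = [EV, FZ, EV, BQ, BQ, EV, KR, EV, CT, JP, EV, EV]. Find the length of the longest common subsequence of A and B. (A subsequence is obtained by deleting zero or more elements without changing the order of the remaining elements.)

A longest common subsequence is FZ, EV, BQ, BQ, EV, KR, EV, JP (length 8); the LCS DP confirms no longer common subsequence exists.

8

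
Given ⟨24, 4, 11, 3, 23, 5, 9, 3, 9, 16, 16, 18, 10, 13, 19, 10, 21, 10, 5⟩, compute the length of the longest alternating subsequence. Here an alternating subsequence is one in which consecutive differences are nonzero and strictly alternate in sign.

14

A longest alternating subsequence is 24, 4, 11, 3, 23, 5, 9, 3, 16, 10, 13, 10, 21, 10 (positions 1,2,3,4,5,6,7,8,10,13,14,16,17,18); its 13 consecutive differences strictly alternate in sign, and length 14 is optimal.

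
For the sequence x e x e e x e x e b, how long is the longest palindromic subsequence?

8

Using dp[i][j] = 2 + dp[i+1][j−1] if the ends match, else max(dp[i+1][j], dp[i][j−1]):
dp[1][10] = 8. A witness is xexeexex at positions 1,2,3,4,5,6,7,8.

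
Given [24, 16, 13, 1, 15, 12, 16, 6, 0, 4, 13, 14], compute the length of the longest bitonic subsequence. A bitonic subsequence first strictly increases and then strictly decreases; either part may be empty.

6

Let inc[i] be the LIS ending at i and dec[i] the longest strictly decreasing subsequence starting at i. inc = [1, 1, 1, 1, 2, 2, 3, 2, 1, 2, 3, 4], dec = [6, 5, 4, 2, 4, 3, 3, 2, 1, 1, 1, 1].
max_i inc[i]+dec[i]−1 = 6, with one witness 24, 16, 15, 12, 6, 4.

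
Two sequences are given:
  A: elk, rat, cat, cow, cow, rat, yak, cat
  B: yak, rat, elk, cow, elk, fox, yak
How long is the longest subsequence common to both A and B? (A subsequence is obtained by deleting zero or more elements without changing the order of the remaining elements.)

3

A longest common subsequence is elk, cow, yak (length 3); the LCS DP confirms no longer common subsequence exists.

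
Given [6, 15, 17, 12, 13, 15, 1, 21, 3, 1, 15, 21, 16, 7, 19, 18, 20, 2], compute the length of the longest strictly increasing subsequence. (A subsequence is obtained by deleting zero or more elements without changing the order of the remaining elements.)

7

Scanning left to right, the best length ending at each element is: 6→1, 15→2, 17→3, 12→2, 13→3, 15→4, 1→1, 21→5, 3→2, 1→1, 15→4, 21→5, 16→5, 7→3, 19→6, 18→6, 20→7, 2→2.
So the longest increasing subsequence has length 7, e.g. 6, 12, 13, 15, 16, 19, 20.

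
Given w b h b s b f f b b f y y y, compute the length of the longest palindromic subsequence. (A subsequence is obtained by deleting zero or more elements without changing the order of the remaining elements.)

6

One longest palindromic subsequence is bbffbb (positions 4,6,7,8,9,10); it reads the same forward and backward, and the interval DP gives dp[1][14] = 6.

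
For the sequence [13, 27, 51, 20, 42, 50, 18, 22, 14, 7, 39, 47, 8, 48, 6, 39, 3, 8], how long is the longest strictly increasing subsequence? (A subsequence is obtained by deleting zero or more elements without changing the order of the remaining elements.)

Scanning left to right, the best length ending at each element is: 13→1, 27→2, 51→3, 20→2, 42→3, 50→4, 18→2, 22→3, 14→2, 7→1, 39→4, 47→5, 8→2, 48→6, 6→1, 39→4, 3→1, 8→2.
So the longest increasing subsequence has length 6, e.g. 13, 20, 22, 39, 47, 48.

6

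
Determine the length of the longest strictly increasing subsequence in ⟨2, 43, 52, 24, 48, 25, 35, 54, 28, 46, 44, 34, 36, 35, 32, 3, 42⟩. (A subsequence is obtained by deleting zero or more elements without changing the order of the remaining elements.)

7

One longest increasing subsequence is 2, 24, 25, 28, 34, 36, 42 (positions 1,4,6,9,12,13,17), of length 7; no longer one exists.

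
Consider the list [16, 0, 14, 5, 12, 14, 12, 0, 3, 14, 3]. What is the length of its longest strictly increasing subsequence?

One longest increasing subsequence is 0, 5, 12, 14 (positions 2,4,5,6), of length 4; no longer one exists.

4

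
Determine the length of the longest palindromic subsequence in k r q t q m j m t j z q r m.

9

Using dp[i][j] = 2 + dp[i+1][j−1] if the ends match, else max(dp[i+1][j], dp[i][j−1]):
dp[1][14] = 9. A witness is rqtmjmtqr at positions 2,3,4,6,7,8,9,12,13.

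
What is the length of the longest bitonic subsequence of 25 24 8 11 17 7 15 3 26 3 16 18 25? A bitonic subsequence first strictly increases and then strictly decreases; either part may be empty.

Let inc[i] be the LIS ending at i and dec[i] the longest strictly decreasing subsequence starting at i. inc = [1, 1, 1, 2, 3, 1, 3, 1, 4, 1, 4, 5, 6], dec = [5, 4, 3, 3, 3, 2, 2, 1, 2, 1, 1, 1, 1].
max_i inc[i]+dec[i]−1 = 6, with one witness 8, 11, 15, 16, 18, 25.

6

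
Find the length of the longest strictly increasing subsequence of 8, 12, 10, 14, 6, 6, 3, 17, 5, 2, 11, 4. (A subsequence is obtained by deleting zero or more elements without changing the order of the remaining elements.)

4

Scanning left to right, the best length ending at each element is: 8→1, 12→2, 10→2, 14→3, 6→1, 6→1, 3→1, 17→4, 5→2, 2→1, 11→3, 4→2.
So the longest increasing subsequence has length 4, e.g. 8, 12, 14, 17.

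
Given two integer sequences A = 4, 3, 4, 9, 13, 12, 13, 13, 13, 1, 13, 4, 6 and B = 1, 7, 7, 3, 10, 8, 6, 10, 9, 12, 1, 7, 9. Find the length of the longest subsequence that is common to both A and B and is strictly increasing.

3

For each value that appears in both, track the longest common increasing run ending there.
The best achievable length is 3; one witness is 3, 9, 12 (A-positions 2,4,6, B-positions 4,9,10).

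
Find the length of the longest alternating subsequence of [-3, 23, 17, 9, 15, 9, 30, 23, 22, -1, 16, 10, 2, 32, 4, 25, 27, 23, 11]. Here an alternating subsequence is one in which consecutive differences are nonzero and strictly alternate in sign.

Track the best alternating length ending on an up-step vs a down-step at each position: up/down = 1/1, 2/1, 2/3, 2/3, 4/3, 2/5, 6/1, 6/7, 6/7, 2/7, 8/7, 8/9, 8/9, 10/1, 10/11, 12/11, 12/11, 12/13, 12/13.
The maximum over both is 13; one such subsequence is -3, 23, 9, 15, 9, 30, -1, 16, 10, 32, 4, 25, 23.

13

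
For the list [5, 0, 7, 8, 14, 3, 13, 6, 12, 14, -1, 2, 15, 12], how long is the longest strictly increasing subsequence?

6

One longest increasing subsequence is 5, 7, 8, 13, 14, 15 (positions 1,3,4,7,10,13), of length 6; no longer one exists.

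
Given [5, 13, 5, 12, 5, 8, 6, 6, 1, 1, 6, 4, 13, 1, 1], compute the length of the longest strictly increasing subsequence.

Let dp[i] be the longest increasing subsequence ending at position i. Then dp = [1, 2, 1, 2, 1, 2, 2, 2, 1, 1, 2, 2, 3, 1, 1].
The maximum is 3; one witness is 5, 12, 13 at positions 1,4,13.

3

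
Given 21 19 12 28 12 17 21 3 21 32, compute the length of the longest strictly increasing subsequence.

Scanning left to right, the best length ending at each element is: 21→1, 19→1, 12→1, 28→2, 12→1, 17→2, 21→3, 3→1, 21→3, 32→4.
So the longest increasing subsequence has length 4, e.g. 12, 17, 21, 32.

4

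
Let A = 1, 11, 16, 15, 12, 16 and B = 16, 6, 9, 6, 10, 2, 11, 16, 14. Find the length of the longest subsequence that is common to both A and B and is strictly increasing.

For each value that appears in both, track the longest common increasing run ending there.
The best achievable length is 2; one witness is 11, 16 (A-positions 2,3, B-positions 7,8).

2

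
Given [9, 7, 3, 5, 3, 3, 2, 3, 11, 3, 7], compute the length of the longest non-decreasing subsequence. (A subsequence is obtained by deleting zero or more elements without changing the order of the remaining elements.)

6

Scanning left to right, the best length ending at each element is: 9→1, 7→1, 3→1, 5→2, 3→2, 3→3, 2→1, 3→4, 11→5, 3→5, 7→6.
So the longest non-decreasing subsequence has length 6, e.g. 3, 3, 3, 3, 3, 7.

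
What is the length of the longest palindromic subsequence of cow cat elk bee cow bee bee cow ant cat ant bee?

One longest palindromic subsequence is bee cow bee bee cow bee (positions 4,5,6,7,8,12); it reads the same forward and backward, and the interval DP gives dp[1][12] = 6.

6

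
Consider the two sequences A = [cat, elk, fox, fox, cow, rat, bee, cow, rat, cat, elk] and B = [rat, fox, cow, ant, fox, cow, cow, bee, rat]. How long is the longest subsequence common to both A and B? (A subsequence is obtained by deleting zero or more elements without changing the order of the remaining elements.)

Backtracking the LCS table gives one alignment: fox (A3,B2) → fox (A4,B5) → cow (A5,B7) → bee (A7,B8) → rat (A9,B9).
So the longest common subsequence has length 5.

5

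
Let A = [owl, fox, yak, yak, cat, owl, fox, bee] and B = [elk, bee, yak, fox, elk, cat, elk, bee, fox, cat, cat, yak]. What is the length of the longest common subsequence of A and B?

Backtracking the LCS table gives one alignment: fox (A2,B4) → cat (A5,B6) → fox (A7,B9).
So the longest common subsequence has length 3.

3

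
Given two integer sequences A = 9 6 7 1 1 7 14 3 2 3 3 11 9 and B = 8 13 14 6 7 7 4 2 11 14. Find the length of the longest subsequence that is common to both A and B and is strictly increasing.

A longest common strictly increasing subsequence is 6, 7, 11 (length 3); it appears in order in both A and B, and no longer such subsequence exists.

3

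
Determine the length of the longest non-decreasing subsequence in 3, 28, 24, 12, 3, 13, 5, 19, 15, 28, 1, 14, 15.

Let dp[i] be the longest non-decreasing subsequence ending at position i. Then dp = [1, 2, 2, 2, 2, 3, 3, 4, 4, 5, 1, 4, 5].
The maximum is 5; one witness is 3, 12, 13, 19, 28 at positions 1,4,6,8,10.

5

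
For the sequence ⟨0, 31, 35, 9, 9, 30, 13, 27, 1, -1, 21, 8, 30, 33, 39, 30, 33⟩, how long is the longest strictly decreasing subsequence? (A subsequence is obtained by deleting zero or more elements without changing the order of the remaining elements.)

Let dp[i] be the longest decreasing subsequence ending at position i. Then dp = [1, 1, 1, 2, 2, 2, 3, 3, 4, 5, 4, 5, 2, 2, 1, 3, 2].
The maximum is 5; one witness is 31, 30, 13, 1, -1 at positions 2,6,7,9,10.

5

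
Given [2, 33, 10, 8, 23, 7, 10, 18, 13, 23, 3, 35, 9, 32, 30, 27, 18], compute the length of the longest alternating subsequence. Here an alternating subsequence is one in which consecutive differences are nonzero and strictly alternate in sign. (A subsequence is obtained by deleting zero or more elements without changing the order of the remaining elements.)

A longest alternating subsequence is 2, 33, 10, 23, 7, 18, 13, 23, 3, 35, 9, 32, 30 (positions 1,2,3,5,6,8,9,10,11,12,13,14,15); its 12 consecutive differences strictly alternate in sign, and length 13 is optimal.

13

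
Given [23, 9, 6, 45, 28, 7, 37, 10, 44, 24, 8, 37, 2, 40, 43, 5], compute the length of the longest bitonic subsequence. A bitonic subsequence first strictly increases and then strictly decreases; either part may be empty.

8

Let inc[i] be the LIS ending at i and dec[i] the longest strictly decreasing subsequence starting at i. inc = [1, 1, 1, 2, 2, 2, 3, 3, 4, 4, 3, 5, 1, 6, 7, 2], dec = [4, 3, 2, 5, 4, 2, 4, 3, 4, 3, 2, 2, 1, 2, 2, 1].
max_i inc[i]+dec[i]−1 = 8, with one witness 6, 7, 10, 24, 37, 40, 43, 5.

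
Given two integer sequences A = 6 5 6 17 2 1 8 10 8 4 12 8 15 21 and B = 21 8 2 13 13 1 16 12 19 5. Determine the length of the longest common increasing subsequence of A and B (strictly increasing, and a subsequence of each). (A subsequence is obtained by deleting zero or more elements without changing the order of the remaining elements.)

2

A longest common strictly increasing subsequence is 8, 12 (length 2); it appears in order in both A and B, and no longer such subsequence exists.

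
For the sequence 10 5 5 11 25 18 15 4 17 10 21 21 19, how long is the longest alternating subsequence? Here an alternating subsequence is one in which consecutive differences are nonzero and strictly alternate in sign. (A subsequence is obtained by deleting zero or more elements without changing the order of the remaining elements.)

8

A longest alternating subsequence is 10, 5, 25, 15, 17, 10, 21, 19 (positions 1,2,5,7,9,10,11,13); its 7 consecutive differences strictly alternate in sign, and length 8 is optimal.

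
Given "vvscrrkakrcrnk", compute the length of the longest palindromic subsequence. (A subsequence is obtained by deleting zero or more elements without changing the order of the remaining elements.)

7

One longest palindromic subsequence is rrkakrr (positions 5,6,7,8,9,10,12); it reads the same forward and backward, and the interval DP gives dp[1][14] = 7.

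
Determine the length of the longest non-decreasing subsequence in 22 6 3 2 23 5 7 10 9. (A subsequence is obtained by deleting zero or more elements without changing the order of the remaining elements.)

4

Scanning left to right, the best length ending at each element is: 22→1, 6→1, 3→1, 2→1, 23→2, 5→2, 7→3, 10→4, 9→4.
So the longest non-decreasing subsequence has length 4, e.g. 3, 5, 7, 10.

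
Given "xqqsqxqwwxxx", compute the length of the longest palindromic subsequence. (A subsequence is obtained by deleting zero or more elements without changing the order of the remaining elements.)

7

Using dp[i][j] = 2 + dp[i+1][j−1] if the ends match, else max(dp[i+1][j], dp[i][j−1]):
dp[1][12] = 7. A witness is xqqsqqx at positions 1,2,3,4,5,7,12.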